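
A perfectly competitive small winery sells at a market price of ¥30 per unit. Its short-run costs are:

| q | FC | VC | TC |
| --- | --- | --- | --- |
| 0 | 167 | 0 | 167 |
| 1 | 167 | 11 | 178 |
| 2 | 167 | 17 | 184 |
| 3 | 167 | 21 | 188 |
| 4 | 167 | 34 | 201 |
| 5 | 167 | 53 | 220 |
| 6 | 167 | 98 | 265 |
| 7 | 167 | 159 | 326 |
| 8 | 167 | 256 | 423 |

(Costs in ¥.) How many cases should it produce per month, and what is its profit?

Compute π = P·q − TC at each output: q=0: -167; q=1: -148; q=2: -124; q=3: -98; q=4: -81; q=5: -70; q=6: -85; q=7: -116; q=8: -183.
Profit is maximized at q = 5. AVC there is 53/5 = ¥10.60 ≤ P, so producing beats shutting down (which would give -¥167).

q = 5; profit = -¥70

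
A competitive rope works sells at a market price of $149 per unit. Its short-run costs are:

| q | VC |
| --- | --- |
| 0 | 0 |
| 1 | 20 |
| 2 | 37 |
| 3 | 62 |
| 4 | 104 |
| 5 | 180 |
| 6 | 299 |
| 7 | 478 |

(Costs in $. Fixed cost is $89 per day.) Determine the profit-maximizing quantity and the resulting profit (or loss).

q = 6; profit = $506

Compute π = P·q − TC at each output: q=0: -89; q=1: 40; q=2: 172; q=3: 296; q=4: 403; q=5: 476; q=6: 506; q=7: 476.
Profit is maximized at q = 6. AVC there is 299/6 = $49.83 ≤ P, so producing beats shutting down (which would give -$89).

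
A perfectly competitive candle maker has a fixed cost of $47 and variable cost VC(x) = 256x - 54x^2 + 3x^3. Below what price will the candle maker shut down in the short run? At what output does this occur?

The firm shuts down when price falls below the minimum of average variable cost. AVC = VC/x = 256 - 54x + 3x^2.
At the minimum of AVC, MC = AVC. MC = 256 - 108x + 9x^2; setting MC = AVC gives 6x^2 - 54x = 0, so x = 9. min AVC = 13.
For P < $13 the firm produces nothing.

$13 per unit, at x = 9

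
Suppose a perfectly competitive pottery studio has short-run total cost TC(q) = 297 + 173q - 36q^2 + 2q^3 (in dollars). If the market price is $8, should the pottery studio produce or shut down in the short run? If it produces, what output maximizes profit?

Strip out fixed cost: VC = 173q - 36q^2 + 2q^3. Then AVC = 173 - 36q + 2q^2 and MC = 173 - 72q + 6q^2.
The AVC parabola has its vertex at q = 36/4 = 9, where AVC = 173 - 36·9 + 2·9^2 = $11.
P = $8 lies below min AVC = $11; no output level covers variable cost.
Shutting down limits the loss to fixed cost, $297.

Shut down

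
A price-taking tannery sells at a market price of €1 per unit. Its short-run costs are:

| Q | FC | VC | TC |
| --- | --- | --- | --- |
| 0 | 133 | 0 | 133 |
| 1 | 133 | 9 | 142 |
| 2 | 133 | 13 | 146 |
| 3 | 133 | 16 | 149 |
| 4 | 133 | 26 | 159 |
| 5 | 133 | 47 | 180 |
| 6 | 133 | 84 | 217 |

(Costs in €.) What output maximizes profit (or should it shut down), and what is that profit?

Tabulate TR − TC: Q=0: -133; Q=1: -141; Q=2: -144; Q=3: -146; Q=4: -155; Q=5: -175; Q=6: -211.
Profit is highest at Q = 0. Equivalently, the lowest AVC in the table is 16/3 ≈ €5.33 at Q = 3, and P = €1 falls below it — price never covers variable cost, so the firm shuts down and loses only its fixed cost.

Q = 0 (shut down); profit = -€133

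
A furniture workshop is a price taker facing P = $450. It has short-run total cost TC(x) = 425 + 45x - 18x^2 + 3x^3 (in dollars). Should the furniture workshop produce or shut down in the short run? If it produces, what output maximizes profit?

Produce at x = 9

From TC, MC = TC'(x) = 45 - 36x + 9x^2 and AVC = VC/x = 45 - 18x + 3x^2.
AVC hits its minimum where MC = AVC, at x = 3, giving min AVC = 45 - 18·3 + 3·3^2 = $18.
Because $450 ≥ $18, revenue can cover variable cost; the firm operates.
P = MC gives -405 - 36x + 9x^2 = 0, with roots -5 and 9. Take the larger (rising MC): x* = 9.
Check: AVC at x = 9 is $126 ≤ P, so revenue covers variable cost.
Profit = P·x − TC = 450·9 − 1559 = $2491.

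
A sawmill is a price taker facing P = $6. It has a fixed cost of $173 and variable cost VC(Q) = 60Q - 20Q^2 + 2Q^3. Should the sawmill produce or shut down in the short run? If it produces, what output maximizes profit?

Variable cost is VC = 60Q - 20Q^2 + 2Q^3, so AVC = VC/Q = 60 - 20Q + 2Q^2 and MC = dTC/dQ = 60 - 40Q + 6Q^2.
AVC hits its minimum where MC = AVC, at Q = 5, giving min AVC = 60 - 20·5 + 2·5^2 = $10.
With P < min AVC ($6 < $10), every unit sold adds to the loss.
Shutting down limits the loss to fixed cost, $173.

Shut down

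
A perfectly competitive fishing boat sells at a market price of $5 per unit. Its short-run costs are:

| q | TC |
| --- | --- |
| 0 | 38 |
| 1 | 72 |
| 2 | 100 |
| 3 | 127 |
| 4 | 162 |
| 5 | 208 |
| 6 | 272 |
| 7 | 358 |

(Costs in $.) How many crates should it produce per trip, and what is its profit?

q = 0 (shut down); profit = -$38

Profit at each row (π = 5q − TC): q=0: -38; q=1: -67; q=2: -90; q=3: -112; q=4: -142; q=5: -183; q=6: -242; q=7: -323.
Profit is highest at q = 0. Equivalently, the lowest AVC in the table is 89/3 ≈ $29.67 at q = 3, and P = $5 falls below it — price never covers variable cost, so the firm shuts down and loses only its fixed cost.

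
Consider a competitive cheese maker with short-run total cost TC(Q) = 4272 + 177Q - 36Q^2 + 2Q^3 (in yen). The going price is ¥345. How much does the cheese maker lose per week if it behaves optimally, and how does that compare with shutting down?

AVC = 177 - 36Q + 2Q^2 has its minimum ¥15 at Q = 9; price ¥345 clears that bar, so the firm operates.
With MC = 177 - 72Q + 6Q^2, P = MC on the upward-sloping part at Q* = 14.
TR = 345·14 = 4830. TC = 4272 + 910 = 5182. Profit = 4830 − 5182 = -¥352.
Shutting down would mean losing the fixed cost of ¥4272, so operating at a loss of ¥352 is better by ¥3920.

Profit = -¥352 at Q = 14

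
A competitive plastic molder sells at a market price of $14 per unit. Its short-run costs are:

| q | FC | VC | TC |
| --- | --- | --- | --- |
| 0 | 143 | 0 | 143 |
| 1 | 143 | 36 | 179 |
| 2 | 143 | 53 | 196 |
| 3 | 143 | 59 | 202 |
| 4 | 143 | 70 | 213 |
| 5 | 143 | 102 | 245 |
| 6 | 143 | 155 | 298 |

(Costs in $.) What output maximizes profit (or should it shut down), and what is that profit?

Compute π = P·q − TC at each output: q=0: -143; q=1: -165; q=2: -168; q=3: -160; q=4: -157; q=5: -175; q=6: -214.
Profit is highest at q = 0. Equivalently, the lowest AVC in the table is 70/4 ≈ $17.50 at q = 4, and P = $14 falls below it — price never covers variable cost, so the firm shuts down and loses only its fixed cost.

q = 0 (shut down); profit = -$143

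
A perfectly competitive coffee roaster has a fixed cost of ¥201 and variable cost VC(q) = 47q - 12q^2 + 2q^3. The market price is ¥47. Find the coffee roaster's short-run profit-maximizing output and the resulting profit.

Profit = -¥137 at q = 4

AVC = 47 - 12q + 2q^2; min AVC = ¥29 at q = 3. Since P = ¥47 ≥ min AVC, the firm produces.
MC = 47 - 24q + 6q^2. Setting P = MC and taking the root on the rising branch gives q* = 4.
TR = 47·4 = 188. TC = 201 + 124 = 325. Profit = 188 − 325 = -¥137.
By producing, the firm covers all variable cost plus ¥64 of fixed cost; shutting down would lose the full ¥201.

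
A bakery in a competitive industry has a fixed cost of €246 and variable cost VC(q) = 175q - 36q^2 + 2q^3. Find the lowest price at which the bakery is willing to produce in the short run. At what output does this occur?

The shutdown price is the minimum of AVC. VC = 175q - 36q^2 + 2q^3, so AVC = 175 - 36q + 2q^2.
dAVC/dq = -36 + 4q = 0 gives q = 9. min AVC = 175 - 36·9 + 2·9^2 = 13.
So the shutdown price is €13.

€13 per unit, at q = 9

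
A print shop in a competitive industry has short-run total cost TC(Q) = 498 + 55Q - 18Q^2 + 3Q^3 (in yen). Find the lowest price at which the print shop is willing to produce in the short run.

The shutdown price is the minimum of AVC. VC = 55Q - 18Q^2 + 3Q^3, so AVC = 55 - 18Q + 3Q^2.
At the minimum of AVC, MC = AVC. MC = 55 - 36Q + 9Q^2; setting MC = AVC gives 6Q^2 - 18Q = 0, so Q = 3. min AVC = 28.
So the shutdown price is ¥28.

¥28 per unit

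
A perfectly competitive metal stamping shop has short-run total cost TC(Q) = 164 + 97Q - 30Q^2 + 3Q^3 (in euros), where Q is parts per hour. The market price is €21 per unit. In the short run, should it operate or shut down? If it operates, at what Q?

Shut down

Variable cost is VC = 97Q - 30Q^2 + 3Q^3, so AVC = VC/Q = 97 - 30Q + 3Q^2 and MC = dTC/dQ = 97 - 60Q + 9Q^2.
AVC hits its minimum where MC = AVC, at Q = 5, giving min AVC = 97 - 30·5 + 3·5^2 = €22.
With P < min AVC (€21 < €22), every unit sold adds to the loss.
Shutting down limits the loss to fixed cost, €164.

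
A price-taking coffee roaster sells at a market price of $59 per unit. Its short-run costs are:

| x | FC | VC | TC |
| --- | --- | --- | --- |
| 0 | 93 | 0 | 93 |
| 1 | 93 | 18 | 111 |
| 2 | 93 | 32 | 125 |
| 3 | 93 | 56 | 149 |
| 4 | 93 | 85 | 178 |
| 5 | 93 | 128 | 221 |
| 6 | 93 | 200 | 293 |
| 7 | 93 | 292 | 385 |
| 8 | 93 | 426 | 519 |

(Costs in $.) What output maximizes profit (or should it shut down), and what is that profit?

Tabulate TR − TC: x=0: -93; x=1: -52; x=2: -7; x=3: 28; x=4: 58; x=5: 74; x=6: 61; x=7: 28; x=8: -47.
Profit is maximized at x = 5. AVC there is 128/5 = $25.60 ≤ P, so producing beats shutting down (which would give -$93).

x = 5; profit = $74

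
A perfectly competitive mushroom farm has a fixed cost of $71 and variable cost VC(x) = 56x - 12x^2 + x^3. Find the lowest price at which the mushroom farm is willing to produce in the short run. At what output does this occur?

$20 per unit, at x = 6

The firm shuts down when price falls below the minimum of average variable cost. AVC = VC/x = 56 - 12x + x^2.
dAVC/dx = -12 + 2x = 0 gives x = 6. min AVC = 56 - 12·6 + 6^2 = 20.
For P < $20 the firm produces nothing.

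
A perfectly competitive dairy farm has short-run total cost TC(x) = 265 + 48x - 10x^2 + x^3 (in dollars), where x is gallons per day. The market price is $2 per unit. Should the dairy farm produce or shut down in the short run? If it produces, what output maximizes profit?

Strip out fixed cost: VC = 48x - 10x^2 + x^3. Then AVC = 48 - 10x + x^2 and MC = 48 - 20x + 3x^2.
AVC hits its minimum where MC = AVC, at x = 5, giving min AVC = 48 - 10·5 + 5^2 = $23.
Since P = $2 < min AVC = $23, price fails to cover variable cost at any output.
The firm minimizes its loss by shutting down and losing only its fixed cost of $265.

Shut down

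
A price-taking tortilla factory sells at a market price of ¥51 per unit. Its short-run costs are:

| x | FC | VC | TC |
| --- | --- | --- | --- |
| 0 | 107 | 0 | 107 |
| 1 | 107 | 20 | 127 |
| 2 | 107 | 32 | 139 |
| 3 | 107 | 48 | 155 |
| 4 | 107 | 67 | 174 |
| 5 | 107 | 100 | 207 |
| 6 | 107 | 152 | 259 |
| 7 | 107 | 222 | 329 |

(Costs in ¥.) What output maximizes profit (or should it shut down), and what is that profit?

Tabulate TR − TC: x=0: -107; x=1: -76; x=2: -37; x=3: -2; x=4: 30; x=5: 48; x=6: 47; x=7: 28.
Profit is maximized at x = 5. AVC there is 100/5 = ¥20 ≤ P, so producing beats shutting down (which would give -¥107).

x = 5; profit = ¥48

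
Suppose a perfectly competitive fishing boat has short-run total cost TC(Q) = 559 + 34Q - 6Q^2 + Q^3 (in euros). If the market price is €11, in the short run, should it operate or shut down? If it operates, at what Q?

Strip out fixed cost: VC = 34Q - 6Q^2 + Q^3. Then AVC = 34 - 6Q + Q^2 and MC = 34 - 12Q + 3Q^2.
AVC is minimized where dAVC/dQ = -6 + 2Q = 0, at Q = 3; min AVC = 34 - 6·3 + 3^2 = €25.
Since P = €11 < min AVC = €25, price fails to cover variable cost at any output.
Shutting down limits the loss to fixed cost, €559.

Shut down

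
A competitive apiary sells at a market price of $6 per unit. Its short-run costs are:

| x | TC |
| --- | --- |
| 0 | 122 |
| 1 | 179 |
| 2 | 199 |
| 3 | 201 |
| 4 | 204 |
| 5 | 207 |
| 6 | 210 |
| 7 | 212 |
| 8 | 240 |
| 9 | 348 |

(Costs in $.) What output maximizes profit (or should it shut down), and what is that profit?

x = 0 (shut down); profit = -$122

Tabulate TR − TC: x=0: -122; x=1: -173; x=2: -187; x=3: -183; x=4: -180; x=5: -177; x=6: -174; x=7: -170; x=8: -192; x=9: -294.
Profit is highest at x = 0. Equivalently, the lowest AVC in the table is 90/7 ≈ $12.86 at x = 7, and P = $6 falls below it — price never covers variable cost, so the firm shuts down and loses only its fixed cost.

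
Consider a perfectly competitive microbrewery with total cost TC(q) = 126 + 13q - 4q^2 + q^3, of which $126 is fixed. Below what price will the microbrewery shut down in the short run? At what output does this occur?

$9 per unit, at q = 2

The shutdown price is the minimum of AVC. VC = 13q - 4q^2 + q^3, so AVC = 13 - 4q + q^2.
dAVC/dq = -4 + 2q = 0 gives q = 2. min AVC = 13 - 4·2 + 2^2 = 9.
For P < $9 the firm produces nothing.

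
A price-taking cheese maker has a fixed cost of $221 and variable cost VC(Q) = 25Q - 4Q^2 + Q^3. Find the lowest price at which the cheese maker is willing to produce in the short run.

The firm shuts down when price falls below the minimum of average variable cost. AVC = VC/Q = 25 - 4Q + Q^2.
dAVC/dQ = -4 + 2Q = 0 gives Q = 2. min AVC = 25 - 4·2 + 2^2 = 21.
The firm shuts down for any P below $21.

$21 per unit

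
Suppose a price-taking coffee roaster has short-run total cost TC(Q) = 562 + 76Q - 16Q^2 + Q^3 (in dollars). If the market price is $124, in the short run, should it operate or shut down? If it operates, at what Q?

Variable cost is VC = 76Q - 16Q^2 + Q^3, so AVC = VC/Q = 76 - 16Q + Q^2 and MC = dTC/dQ = 76 - 32Q + 3Q^2.
AVC hits its minimum where MC = AVC, at Q = 8, giving min AVC = 76 - 16·8 + 8^2 = $12.
Because $124 ≥ $12, revenue can cover variable cost; the firm operates.
Solving P = MC: -48 - 32Q + 3Q^2 = 0 ⇒ Q = -4/3 or 12. On the upward-sloping branch, Q* = 12.
Check: AVC at Q = 12 is $28 ≤ P, so revenue covers variable cost.
Profit = P·Q − TC = 124·12 − 898 = $590.

Produce at Q = 12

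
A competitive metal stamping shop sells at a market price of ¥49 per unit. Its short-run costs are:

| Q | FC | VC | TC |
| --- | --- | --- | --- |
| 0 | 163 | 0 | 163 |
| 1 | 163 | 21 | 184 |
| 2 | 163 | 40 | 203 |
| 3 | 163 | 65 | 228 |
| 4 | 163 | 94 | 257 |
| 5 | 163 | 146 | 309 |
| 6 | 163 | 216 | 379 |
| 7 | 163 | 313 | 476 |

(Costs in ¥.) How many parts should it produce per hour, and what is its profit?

Compute π = P·Q − TC at each output: Q=0: -163; Q=1: -135; Q=2: -105; Q=3: -81; Q=4: -61; Q=5: -64; Q=6: -85; Q=7: -133.
Profit is maximized at Q = 4. AVC there is 94/4 = ¥23.50 ≤ P, so producing beats shutting down (which would give -¥163).

Q = 4; profit = -¥61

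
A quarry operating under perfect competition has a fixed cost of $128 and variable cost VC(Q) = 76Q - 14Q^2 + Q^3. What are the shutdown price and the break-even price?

Shutdown price = min AVC. AVC = 76 - 14Q + Q^2, with vertex at Q = 7 and minimum $27.
ATC = 128/Q + 76 - 14Q + Q^2. Setting dATC/dQ = −128/Q^2 − 14 + 2Q = 0 gives Q = 8 (since 2·8^3 − 14·8^2 = 128).
min ATC = 128/8 + 76 − 14·8 + 8^2 = $44. That is the break-even price.
Between these two prices the firm operates at a loss; above $44 it earns a profit.

Shutdown price = $27; break-even price = $44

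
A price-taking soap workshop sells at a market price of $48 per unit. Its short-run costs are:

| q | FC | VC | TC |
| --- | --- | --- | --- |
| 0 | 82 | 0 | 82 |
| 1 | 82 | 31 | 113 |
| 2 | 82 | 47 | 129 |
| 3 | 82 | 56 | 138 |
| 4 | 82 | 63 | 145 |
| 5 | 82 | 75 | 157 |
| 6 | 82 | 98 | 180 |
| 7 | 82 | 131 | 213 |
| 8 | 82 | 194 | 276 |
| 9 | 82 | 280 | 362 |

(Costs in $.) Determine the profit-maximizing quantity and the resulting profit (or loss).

Compute π = P·q − TC at each output: q=0: -82; q=1: -65; q=2: -33; q=3: 6; q=4: 47; q=5: 83; q=6: 108; q=7: 123; q=8: 108; q=9: 70.
Profit is maximized at q = 7. AVC there is 131/7 = $18.71 ≤ P, so producing beats shutting down (which would give -$82).

q = 7; profit = $123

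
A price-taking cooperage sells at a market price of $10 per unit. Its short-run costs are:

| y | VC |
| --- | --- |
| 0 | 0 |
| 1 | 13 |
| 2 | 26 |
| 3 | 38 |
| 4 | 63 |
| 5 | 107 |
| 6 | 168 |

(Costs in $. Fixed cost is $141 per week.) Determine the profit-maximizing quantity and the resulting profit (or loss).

y = 0 (shut down); profit = -$141

Tabulate TR − TC: y=0: -141; y=1: -144; y=2: -147; y=3: -149; y=4: -164; y=5: -198; y=6: -249.
Profit is highest at y = 0. Equivalently, the lowest AVC in the table is 38/3 ≈ $12.67 at y = 3, and P = $10 falls below it — price never covers variable cost, so the firm shuts down and loses only its fixed cost.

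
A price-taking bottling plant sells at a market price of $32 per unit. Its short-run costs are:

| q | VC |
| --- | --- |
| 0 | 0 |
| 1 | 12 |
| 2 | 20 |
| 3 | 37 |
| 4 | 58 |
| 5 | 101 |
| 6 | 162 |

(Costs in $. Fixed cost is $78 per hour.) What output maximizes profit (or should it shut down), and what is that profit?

Tabulate TR − TC: q=0: -78; q=1: -58; q=2: -34; q=3: -19; q=4: -8; q=5: -19; q=6: -48.
Profit is maximized at q = 4. AVC there is 58/4 = $14.50 ≤ P, so producing beats shutting down (which would give -$78).

q = 4; profit = -$8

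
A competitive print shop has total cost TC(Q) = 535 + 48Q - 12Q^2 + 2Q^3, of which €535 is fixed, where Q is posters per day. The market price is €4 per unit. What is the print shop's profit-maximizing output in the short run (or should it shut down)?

Variable cost is VC = 48Q - 12Q^2 + 2Q^3, so AVC = VC/Q = 48 - 12Q + 2Q^2 and MC = dTC/dQ = 48 - 24Q + 6Q^2.
The AVC parabola has its vertex at Q = 12/4 = 3, where AVC = 48 - 12·3 + 2·3^2 = €30.
P = €4 lies below min AVC = €30; no output level covers variable cost.
Shutting down limits the loss to fixed cost, €535.

Shut down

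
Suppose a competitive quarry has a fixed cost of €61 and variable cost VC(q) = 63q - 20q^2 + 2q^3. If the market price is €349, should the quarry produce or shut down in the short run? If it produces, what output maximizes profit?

Produce at q = 11

From TC, MC = TC'(q) = 63 - 40q + 6q^2 and AVC = VC/q = 63 - 20q + 2q^2.
AVC hits its minimum where MC = AVC, at q = 5, giving min AVC = 63 - 20·5 + 2·5^2 = €13.
P = €349 exceeds min AVC = €13, so the firm stays open.
Set P = MC: 349 = 63 - 40q + 6q^2 → -286 - 40q + 6q^2 = 0. The roots are q = -13/3 and q = 11; the profit-maximizing output is on the rising part of MC, so q* = 11.
Check: AVC at q = 11 is €85 ≤ P, so revenue covers variable cost.
Profit = P·q − TC = 349·11 − 996 = €2843.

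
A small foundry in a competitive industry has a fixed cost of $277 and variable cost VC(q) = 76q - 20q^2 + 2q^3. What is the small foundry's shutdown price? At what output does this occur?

Short-run supply begins at min AVC. From VC = 76q - 20q^2 + 2q^3, AVC = 76 - 20q + 2q^2.
At the minimum of AVC, MC = AVC. MC = 76 - 40q + 6q^2; setting MC = AVC gives 4q^2 - 20q = 0, so q = 5. min AVC = 26.
The firm shuts down for any P below $26.

$26 per unit, at q = 5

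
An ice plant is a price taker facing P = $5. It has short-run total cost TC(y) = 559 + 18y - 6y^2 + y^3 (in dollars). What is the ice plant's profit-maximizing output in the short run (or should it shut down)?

Strip out fixed cost: VC = 18y - 6y^2 + y^3. Then AVC = 18 - 6y + y^2 and MC = 18 - 12y + 3y^2.
The AVC parabola has its vertex at y = 6/2 = 3, where AVC = 18 - 6·3 + 3^2 = $9.
Since P = $5 < min AVC = $9, price fails to cover variable cost at any output.
Best response: produce nothing and absorb the $559 fixed cost.

Shut down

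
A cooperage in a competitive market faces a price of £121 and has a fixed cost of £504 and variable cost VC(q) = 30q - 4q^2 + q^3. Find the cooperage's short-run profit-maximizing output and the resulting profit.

AVC = 30 - 4q + q^2 has its minimum £26 at q = 2; price £121 clears that bar, so the firm operates.
MC = 30 - 8q + 3q^2. Setting P = MC and taking the root on the rising branch gives q* = 7.
TR = 121·7 = 847. TC = 504 + 357 = 861. Profit = 847 − 861 = -£14.
That loss of £14 beats the £504 the firm would lose by shutting down; producing recovers £490 of fixed cost.

Profit = -£14 at q = 7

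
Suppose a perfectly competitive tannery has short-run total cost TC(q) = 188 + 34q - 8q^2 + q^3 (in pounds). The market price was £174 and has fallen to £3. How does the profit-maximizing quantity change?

AVC = 34 - 8q + q^2, minimized at q = 4 where min AVC = £18. MC = 34 - 16q + 3q^2.
With P = £174 above the shutdown price, P = MC gives q = 10.
At P = £3 < min AVC = £18, price no longer covers variable cost at any output, so the firm shuts down: q = 0.

Output falls from 10 to 0 (the firm shuts down)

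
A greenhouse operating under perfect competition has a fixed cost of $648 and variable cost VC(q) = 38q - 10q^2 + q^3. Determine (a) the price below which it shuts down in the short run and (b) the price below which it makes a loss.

AVC = 38 - 10q + q^2; minimized at q = 5, giving min AVC = $13. That is the shutdown price.
ATC = 648/q + 38 - 10q + q^2. Setting dATC/dq = −648/q^2 − 10 + 2q = 0 gives q = 9 (since 2·9^3 − 10·9^2 = 648).
min ATC = 648/9 + 38 − 10·9 + 9^2 = $101. That is the break-even price.
For $13 ≤ P < $101 the firm produces at a loss; below $13 it shuts down.

Shutdown price = $13; break-even price = $101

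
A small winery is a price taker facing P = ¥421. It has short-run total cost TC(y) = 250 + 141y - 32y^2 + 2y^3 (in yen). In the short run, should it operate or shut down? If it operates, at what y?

Produce at y = 14

From TC, MC = TC'(y) = 141 - 64y + 6y^2 and AVC = VC/y = 141 - 32y + 2y^2.
The AVC parabola has its vertex at y = 32/4 = 8, where AVC = 141 - 32·8 + 2·8^2 = ¥13.
Because ¥421 ≥ ¥13, revenue can cover variable cost; the firm operates.
Solving P = MC: -280 - 64y + 6y^2 = 0 ⇒ y = -10/3 or 14. On the upward-sloping branch, y* = 14.
Check: AVC at y = 14 is ¥85 ≤ P, so revenue covers variable cost.
Profit = P·y − TC = 421·14 − 1440 = ¥4454.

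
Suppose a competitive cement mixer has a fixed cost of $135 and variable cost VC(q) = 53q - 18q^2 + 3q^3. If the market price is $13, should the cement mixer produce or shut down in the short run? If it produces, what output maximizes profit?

From TC, MC = TC'(q) = 53 - 36q + 9q^2 and AVC = VC/q = 53 - 18q + 3q^2.
AVC is minimized where dAVC/dq = -18 + 6q = 0, at q = 3; min AVC = 53 - 18·3 + 3·3^2 = $26.
With P < min AVC ($13 < $26), every unit sold adds to the loss.
The firm minimizes its loss by shutting down and losing only its fixed cost of $135.

Shut down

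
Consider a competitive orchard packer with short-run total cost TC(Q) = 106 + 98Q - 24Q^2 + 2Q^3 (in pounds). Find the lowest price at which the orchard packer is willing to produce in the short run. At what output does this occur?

Short-run supply begins at min AVC. From VC = 98Q - 24Q^2 + 2Q^3, AVC = 98 - 24Q + 2Q^2.
At the minimum of AVC, MC = AVC. MC = 98 - 48Q + 6Q^2; setting MC = AVC gives 4Q^2 - 24Q = 0, so Q = 6. min AVC = 26.
For P < £26 the firm produces nothing.

£26 per unit, at Q = 6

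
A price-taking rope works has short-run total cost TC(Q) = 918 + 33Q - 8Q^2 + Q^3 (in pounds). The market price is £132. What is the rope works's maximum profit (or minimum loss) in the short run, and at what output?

AVC = 33 - 8Q + Q^2; min AVC = £17 at Q = 4. Since P = £132 ≥ min AVC, the firm produces.
With MC = 33 - 16Q + 3Q^2, P = MC on the upward-sloping part at Q* = 9.
TR = 132·9 = 1188. TC = 918 + 378 = 1296. Profit = 1188 − 1296 = -£108.
Shutting down would mean losing the fixed cost of £918, so operating at a loss of £108 is better by £810.

Profit = -£108 at Q = 9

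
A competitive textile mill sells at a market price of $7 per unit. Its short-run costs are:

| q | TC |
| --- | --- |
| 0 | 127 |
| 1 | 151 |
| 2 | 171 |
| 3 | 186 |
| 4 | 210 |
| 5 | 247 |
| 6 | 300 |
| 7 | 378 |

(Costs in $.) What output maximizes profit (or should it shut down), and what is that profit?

q = 0 (shut down); profit = -$127

Compute π = P·q − TC at each output: q=0: -127; q=1: -144; q=2: -157; q=3: -165; q=4: -182; q=5: -212; q=6: -258; q=7: -329.
Profit is highest at q = 0. Equivalently, the lowest AVC in the table is 59/3 ≈ $19.67 at q = 3, and P = $7 falls below it — price never covers variable cost, so the firm shuts down and loses only its fixed cost.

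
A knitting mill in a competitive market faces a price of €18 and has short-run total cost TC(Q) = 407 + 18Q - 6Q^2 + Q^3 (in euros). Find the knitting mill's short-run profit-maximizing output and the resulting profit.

AVC = 18 - 6Q + Q^2 has its minimum €9 at Q = 3; price €18 clears that bar, so the firm operates.
MC = 18 - 12Q + 3Q^2. Setting P = MC and taking the root on the rising branch gives Q* = 4.
TR = 18·4 = 72. TC = 407 + 40 = 447. Profit = 72 − 447 = -€375.
Shutting down would mean losing the fixed cost of €407, so operating at a loss of €375 is better by €32.

Profit = -€375 at Q = 4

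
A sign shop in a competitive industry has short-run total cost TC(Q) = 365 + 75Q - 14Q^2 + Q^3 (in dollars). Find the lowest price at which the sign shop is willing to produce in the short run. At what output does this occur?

$26 per unit, at Q = 7

The firm shuts down when price falls below the minimum of average variable cost. AVC = VC/Q = 75 - 14Q + Q^2.
At the minimum of AVC, MC = AVC. MC = 75 - 28Q + 3Q^2; setting MC = AVC gives 2Q^2 - 14Q = 0, so Q = 7. min AVC = 26.
So the shutdown price is $26.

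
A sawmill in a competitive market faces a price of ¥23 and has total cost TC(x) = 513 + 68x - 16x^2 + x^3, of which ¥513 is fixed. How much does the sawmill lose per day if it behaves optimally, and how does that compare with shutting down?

Profit = -¥351 at x = 9

AVC = 68 - 16x + x^2 has its minimum ¥4 at x = 8; price ¥23 clears that bar, so the firm operates.
MC = 68 - 32x + 3x^2. Setting P = MC and taking the root on the rising branch gives x* = 9.
TR = 23·9 = 207. TC = 513 + 45 = 558. Profit = 207 − 558 = -¥351.
That loss of ¥351 beats the ¥513 the firm would lose by shutting down; producing recovers ¥162 of fixed cost.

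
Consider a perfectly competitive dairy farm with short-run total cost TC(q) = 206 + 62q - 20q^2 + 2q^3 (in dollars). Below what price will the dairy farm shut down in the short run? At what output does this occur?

The shutdown price is the minimum of AVC. VC = 62q - 20q^2 + 2q^3, so AVC = 62 - 20q + 2q^2.
At the minimum of AVC, MC = AVC. MC = 62 - 40q + 6q^2; setting MC = AVC gives 4q^2 - 20q = 0, so q = 5. min AVC = 12.
The firm shuts down for any P below $12.

$12 per unit, at q = 5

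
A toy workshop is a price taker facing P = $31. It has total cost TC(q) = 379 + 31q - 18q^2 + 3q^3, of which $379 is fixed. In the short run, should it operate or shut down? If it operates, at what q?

Produce at q = 4

Strip out fixed cost: VC = 31q - 18q^2 + 3q^3. Then AVC = 31 - 18q + 3q^2 and MC = 31 - 36q + 9q^2.
AVC hits its minimum where MC = AVC, at q = 3, giving min AVC = 31 - 18·3 + 3·3^2 = $4.
Because $31 ≥ $4, revenue can cover variable cost; the firm operates.
Set P = MC: 31 = 31 - 36q + 9q^2 → -36q + 9q^2 = 0. The roots are q = 0 and q = 4; the profit-maximizing output is on the rising part of MC, so q* = 4.
Check: AVC at q = 4 is $7 ≤ P, so revenue covers variable cost.
Profit = P·q − TC = 31·4 − 407 = -$283, a loss, but smaller than the $379 fixed cost the firm would lose by shutting down.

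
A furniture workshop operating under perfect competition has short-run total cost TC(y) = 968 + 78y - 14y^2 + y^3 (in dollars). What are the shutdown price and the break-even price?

AVC = 78 - 14y + y^2; minimized at y = 7, giving min AVC = $29. That is the shutdown price.
ATC = 968/y + 78 - 14y + y^2. Setting dATC/dy = −968/y^2 − 14 + 2y = 0 gives y = 11 (since 2·11^3 − 14·11^2 = 968).
min ATC = 968/11 + 78 − 14·11 + 11^2 = $133. That is the break-even price.
For $29 ≤ P < $133 the firm produces at a loss; below $29 it shuts down.

Shutdown price = $29; break-even price = $133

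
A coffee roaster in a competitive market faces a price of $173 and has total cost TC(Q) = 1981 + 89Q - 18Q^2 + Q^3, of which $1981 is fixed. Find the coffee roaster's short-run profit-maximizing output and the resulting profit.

AVC = 89 - 18Q + Q^2; min AVC = $8 at Q = 9. Since P = $173 ≥ min AVC, the firm produces.
With MC = 89 - 36Q + 3Q^2, P = MC on the upward-sloping part at Q* = 14.
TR = 173·14 = 2422. TC = 1981 + 462 = 2443. Profit = 2422 − 2443 = -$21.
Shutting down would mean losing the fixed cost of $1981, so operating at a loss of $21 is better by $1960.

Profit = -$21 at Q = 14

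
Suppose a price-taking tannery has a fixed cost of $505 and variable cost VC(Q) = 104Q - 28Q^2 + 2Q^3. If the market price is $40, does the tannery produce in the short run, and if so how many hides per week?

From TC, MC = TC'(Q) = 104 - 56Q + 6Q^2 and AVC = VC/Q = 104 - 28Q + 2Q^2.
The AVC parabola has its vertex at Q = 28/4 = 7, where AVC = 104 - 28·7 + 2·7^2 = $6.
Since P = $40 ≥ min AVC = $6, price covers variable cost and the firm should produce.
Solving P = MC: 64 - 56Q + 6Q^2 = 0 ⇒ Q = 4/3 or 8. On the upward-sloping branch, Q* = 8.
Check: AVC at Q = 8 is $8 ≤ P, so revenue covers variable cost.
Profit = P·Q − TC = 40·8 − 569 = -$249, a loss, but smaller than the $505 fixed cost the firm would lose by shutting down.

Produce at Q = 8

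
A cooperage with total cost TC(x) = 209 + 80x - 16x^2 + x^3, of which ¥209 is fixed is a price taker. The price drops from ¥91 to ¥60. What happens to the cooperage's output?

Output falls from 11 to 10

AVC = 80 - 16x + x^2, minimized at x = 8 where min AVC = ¥16. MC = 80 - 32x + 3x^2.
With P = ¥91 above the shutdown price, P = MC gives x = 11.
At P = ¥60 ≥ min AVC, set P = MC: x = 10. The firm stays open but cuts output.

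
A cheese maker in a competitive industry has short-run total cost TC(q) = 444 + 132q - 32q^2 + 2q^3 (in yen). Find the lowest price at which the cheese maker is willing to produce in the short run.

¥4 per unit

Short-run supply begins at min AVC. From VC = 132q - 32q^2 + 2q^3, AVC = 132 - 32q + 2q^2.
dAVC/dq = -32 + 4q = 0 gives q = 8. min AVC = 132 - 32·8 + 2·8^2 = 4.
For P < ¥4 the firm produces nothing.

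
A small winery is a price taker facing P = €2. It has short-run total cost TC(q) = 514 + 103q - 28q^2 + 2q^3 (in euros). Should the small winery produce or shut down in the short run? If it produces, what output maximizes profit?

Shut down

Variable cost is VC = 103q - 28q^2 + 2q^3, so AVC = VC/q = 103 - 28q + 2q^2 and MC = dTC/dq = 103 - 56q + 6q^2.
AVC hits its minimum where MC = AVC, at q = 7, giving min AVC = 103 - 28·7 + 2·7^2 = €5.
P = €2 lies below min AVC = €5; no output level covers variable cost.
The firm minimizes its loss by shutting down and losing only its fixed cost of €514.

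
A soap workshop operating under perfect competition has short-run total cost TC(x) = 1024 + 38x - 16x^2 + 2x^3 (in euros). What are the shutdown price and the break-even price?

Shutdown price = €6; break-even price = €166

Shutdown price = min AVC. AVC = 38 - 16x + 2x^2, with vertex at x = 4 and minimum €6.
ATC = 1024/x + 38 - 16x + 2x^2. Setting dATC/dx = −1024/x^2 − 16 + 4x = 0 gives x = 8 (since 4·8^3 − 16·8^2 = 1024).
min ATC = 1024/8 + 38 − 16·8 + 2·8^2 = €166. That is the break-even price.
Between these two prices the firm operates at a loss; above €166 it earns a profit.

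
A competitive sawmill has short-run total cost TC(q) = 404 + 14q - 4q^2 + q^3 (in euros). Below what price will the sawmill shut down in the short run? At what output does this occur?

The shutdown price is the minimum of AVC. VC = 14q - 4q^2 + q^3, so AVC = 14 - 4q + q^2.
At the minimum of AVC, MC = AVC. MC = 14 - 8q + 3q^2; setting MC = AVC gives 2q^2 - 4q = 0, so q = 2. min AVC = 10.
For P < €10 the firm produces nothing.

€10 per unit, at q = 2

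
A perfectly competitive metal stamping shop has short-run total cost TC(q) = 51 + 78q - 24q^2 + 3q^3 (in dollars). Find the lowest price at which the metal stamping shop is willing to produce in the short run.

$30 per unit

Short-run supply begins at min AVC. From VC = 78q - 24q^2 + 3q^3, AVC = 78 - 24q + 3q^2.
dAVC/dq = -24 + 6q = 0 gives q = 4. min AVC = 78 - 24·4 + 3·4^2 = 30.
For P < $30 the firm produces nothing.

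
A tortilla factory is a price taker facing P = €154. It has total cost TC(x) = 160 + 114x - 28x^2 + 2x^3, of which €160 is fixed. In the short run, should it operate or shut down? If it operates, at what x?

Strip out fixed cost: VC = 114x - 28x^2 + 2x^3. Then AVC = 114 - 28x + 2x^2 and MC = 114 - 56x + 6x^2.
AVC is minimized where dAVC/dx = -28 + 4x = 0, at x = 7; min AVC = 114 - 28·7 + 2·7^2 = €16.
Since P = €154 ≥ min AVC = €16, price covers variable cost and the firm should produce.
Solving P = MC: -40 - 56x + 6x^2 = 0 ⇒ x = -2/3 or 10. On the upward-sloping branch, x* = 10.
Check: AVC at x = 10 is €34 ≤ P, so revenue covers variable cost.
Profit = P·x − TC = 154·10 − 500 = €1040.

Produce at x = 10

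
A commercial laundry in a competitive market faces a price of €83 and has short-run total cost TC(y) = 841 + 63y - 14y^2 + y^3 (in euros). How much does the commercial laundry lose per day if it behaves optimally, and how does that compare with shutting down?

Profit = -€241 at y = 10

AVC = 63 - 14y + y^2 has its minimum €14 at y = 7; price €83 clears that bar, so the firm operates.
MC = 63 - 28y + 3y^2. Setting P = MC and taking the root on the rising branch gives y* = 10.
TR = 83·10 = 830. TC = 841 + 230 = 1071. Profit = 830 − 1071 = -€241.
Shutting down would mean losing the fixed cost of €841, so operating at a loss of €241 is better by €600.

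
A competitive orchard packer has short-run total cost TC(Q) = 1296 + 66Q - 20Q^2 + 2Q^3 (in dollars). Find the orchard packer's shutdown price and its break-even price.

Shutdown price = $16; break-even price = $192

Shutdown price = min AVC. AVC = 66 - 20Q + 2Q^2, with vertex at Q = 5 and minimum $16.
ATC = 1296/Q + 66 - 20Q + 2Q^2. Setting dATC/dQ = −1296/Q^2 − 20 + 4Q = 0 gives Q = 9 (since 4·9^3 − 20·9^2 = 1296).
min ATC = 1296/9 + 66 − 20·9 + 2·9^2 = $192. That is the break-even price.
For $16 ≤ P < $192 the firm produces at a loss; below $16 it shuts down.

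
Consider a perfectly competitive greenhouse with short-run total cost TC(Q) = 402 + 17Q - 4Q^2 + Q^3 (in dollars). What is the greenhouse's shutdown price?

$13 per unit

Short-run supply begins at min AVC. From VC = 17Q - 4Q^2 + Q^3, AVC = 17 - 4Q + Q^2.
dAVC/dQ = -4 + 2Q = 0 gives Q = 2. min AVC = 17 - 4·2 + 2^2 = 13.
The firm shuts down for any P below $13.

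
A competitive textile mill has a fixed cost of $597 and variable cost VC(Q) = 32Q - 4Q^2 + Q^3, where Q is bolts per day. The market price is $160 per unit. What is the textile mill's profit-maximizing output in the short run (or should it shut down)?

Strip out fixed cost: VC = 32Q - 4Q^2 + Q^3. Then AVC = 32 - 4Q + Q^2 and MC = 32 - 8Q + 3Q^2.
AVC hits its minimum where MC = AVC, at Q = 2, giving min AVC = 32 - 4·2 + 2^2 = $28.
Since P = $160 ≥ min AVC = $28, price covers variable cost and the firm should produce.
Set P = MC: 160 = 32 - 8Q + 3Q^2 → -128 - 8Q + 3Q^2 = 0. The roots are Q = -16/3 and Q = 8; the profit-maximizing output is on the rising part of MC, so Q* = 8.
Check: AVC at Q = 8 is $64 ≤ P, so revenue covers variable cost.
Profit = P·Q − TC = 160·8 − 1109 = $171.

Produce at Q = 8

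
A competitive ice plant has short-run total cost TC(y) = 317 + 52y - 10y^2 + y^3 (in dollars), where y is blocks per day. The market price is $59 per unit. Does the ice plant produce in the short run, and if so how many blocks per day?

Produce at y = 7

From TC, MC = TC'(y) = 52 - 20y + 3y^2 and AVC = VC/y = 52 - 10y + y^2.
AVC is minimized where dAVC/dy = -10 + 2y = 0, at y = 5; min AVC = 52 - 10·5 + 5^2 = $27.
Because $59 ≥ $27, revenue can cover variable cost; the firm operates.
P = MC gives -7 - 20y + 3y^2 = 0, with roots -1/3 and 7. Take the larger (rising MC): y* = 7.
Check: AVC at y = 7 is $31 ≤ P, so revenue covers variable cost.
Profit = P·y − TC = 59·7 − 534 = -$121, a loss, but smaller than the $317 fixed cost the firm would lose by shutting down.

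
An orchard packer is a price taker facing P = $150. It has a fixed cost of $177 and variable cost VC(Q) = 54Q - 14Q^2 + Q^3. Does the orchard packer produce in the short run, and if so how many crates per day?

Produce at Q = 12

Variable cost is VC = 54Q - 14Q^2 + Q^3, so AVC = VC/Q = 54 - 14Q + Q^2 and MC = dTC/dQ = 54 - 28Q + 3Q^2.
AVC is minimized where dAVC/dQ = -14 + 2Q = 0, at Q = 7; min AVC = 54 - 14·7 + 7^2 = $5.
Since P = $150 ≥ min AVC = $5, price covers variable cost and the firm should produce.
Solving P = MC: -96 - 28Q + 3Q^2 = 0 ⇒ Q = -8/3 or 12. On the upward-sloping branch, Q* = 12.
Check: AVC at Q = 12 is $30 ≤ P, so revenue covers variable cost.
Profit = P·Q − TC = 150·12 − 537 = $1263.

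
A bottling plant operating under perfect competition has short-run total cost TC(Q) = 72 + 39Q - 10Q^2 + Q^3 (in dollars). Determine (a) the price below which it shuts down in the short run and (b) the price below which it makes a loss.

Shutdown price = $14; break-even price = $27

Shutdown price = min AVC. AVC = 39 - 10Q + Q^2, with vertex at Q = 5 and minimum $14.
ATC = 72/Q + 39 - 10Q + Q^2. Setting dATC/dQ = −72/Q^2 − 10 + 2Q = 0 gives Q = 6 (since 2·6^3 − 10·6^2 = 72).
min ATC = 72/6 + 39 − 10·6 + 6^2 = $27. That is the break-even price.
For $14 ≤ P < $27 the firm produces at a loss; below $14 it shuts down.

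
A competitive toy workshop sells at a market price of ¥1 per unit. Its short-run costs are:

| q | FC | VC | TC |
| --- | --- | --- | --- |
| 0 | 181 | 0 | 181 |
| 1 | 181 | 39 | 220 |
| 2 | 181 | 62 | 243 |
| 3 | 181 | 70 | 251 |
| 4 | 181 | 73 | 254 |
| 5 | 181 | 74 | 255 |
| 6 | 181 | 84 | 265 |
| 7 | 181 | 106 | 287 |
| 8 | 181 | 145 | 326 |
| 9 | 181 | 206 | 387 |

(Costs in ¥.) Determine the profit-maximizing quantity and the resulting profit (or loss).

Compute π = P·q − TC at each output: q=0: -181; q=1: -219; q=2: -241; q=3: -248; q=4: -250; q=5: -250; q=6: -259; q=7: -280; q=8: -318; q=9: -378.
Profit is highest at q = 0. Equivalently, the lowest AVC in the table is 84/6 ≈ ¥14 at q = 6, and P = ¥1 falls below it — price never covers variable cost, so the firm shuts down and loses only its fixed cost.

q = 0 (shut down); profit = -¥181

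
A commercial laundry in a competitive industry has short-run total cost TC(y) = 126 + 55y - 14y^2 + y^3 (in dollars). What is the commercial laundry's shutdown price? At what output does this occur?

The firm shuts down when price falls below the minimum of average variable cost. AVC = VC/y = 55 - 14y + y^2.
At the minimum of AVC, MC = AVC. MC = 55 - 28y + 3y^2; setting MC = AVC gives 2y^2 - 14y = 0, so y = 7. min AVC = 6.
The firm shuts down for any P below $6.

$6 per unit, at y = 7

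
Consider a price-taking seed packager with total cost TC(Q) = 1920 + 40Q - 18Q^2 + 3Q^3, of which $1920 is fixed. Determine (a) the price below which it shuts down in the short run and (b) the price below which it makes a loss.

Shutdown price = $13; break-even price = $328

AVC = 40 - 18Q + 3Q^2; minimized at Q = 3, giving min AVC = $13. That is the shutdown price.
ATC = 1920/Q + 40 - 18Q + 3Q^2. Setting dATC/dQ = −1920/Q^2 − 18 + 6Q = 0 gives Q = 8 (since 6·8^3 − 18·8^2 = 1920).
min ATC = 1920/8 + 40 − 18·8 + 3·8^2 = $328. That is the break-even price.
Between these two prices the firm operates at a loss; above $328 it earns a profit.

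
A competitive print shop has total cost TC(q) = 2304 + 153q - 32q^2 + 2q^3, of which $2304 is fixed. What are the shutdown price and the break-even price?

Shutdown price = $25; break-even price = $249

AVC = 153 - 32q + 2q^2; minimized at q = 8, giving min AVC = $25. That is the shutdown price.
ATC = 2304/q + 153 - 32q + 2q^2. Setting dATC/dq = −2304/q^2 − 32 + 4q = 0 gives q = 12 (since 4·12^3 − 32·12^2 = 2304).
min ATC = 2304/12 + 153 − 32·12 + 2·12^2 = $249. That is the break-even price.
For $25 ≤ P < $249 the firm produces at a loss; below $25 it shuts down.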